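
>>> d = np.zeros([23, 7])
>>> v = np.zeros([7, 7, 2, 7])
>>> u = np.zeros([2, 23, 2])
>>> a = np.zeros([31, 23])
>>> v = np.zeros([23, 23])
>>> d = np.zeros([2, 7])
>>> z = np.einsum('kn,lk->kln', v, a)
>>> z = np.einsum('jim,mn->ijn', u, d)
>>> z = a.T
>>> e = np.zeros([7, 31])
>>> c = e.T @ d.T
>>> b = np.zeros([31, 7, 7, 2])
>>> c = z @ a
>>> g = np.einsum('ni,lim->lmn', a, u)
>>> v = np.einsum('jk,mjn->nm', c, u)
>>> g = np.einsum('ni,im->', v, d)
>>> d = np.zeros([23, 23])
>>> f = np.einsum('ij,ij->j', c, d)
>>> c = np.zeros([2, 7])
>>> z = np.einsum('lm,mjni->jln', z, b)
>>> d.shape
(23, 23)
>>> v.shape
(2, 2)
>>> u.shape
(2, 23, 2)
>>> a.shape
(31, 23)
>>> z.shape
(7, 23, 7)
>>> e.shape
(7, 31)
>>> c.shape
(2, 7)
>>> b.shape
(31, 7, 7, 2)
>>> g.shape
()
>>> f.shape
(23,)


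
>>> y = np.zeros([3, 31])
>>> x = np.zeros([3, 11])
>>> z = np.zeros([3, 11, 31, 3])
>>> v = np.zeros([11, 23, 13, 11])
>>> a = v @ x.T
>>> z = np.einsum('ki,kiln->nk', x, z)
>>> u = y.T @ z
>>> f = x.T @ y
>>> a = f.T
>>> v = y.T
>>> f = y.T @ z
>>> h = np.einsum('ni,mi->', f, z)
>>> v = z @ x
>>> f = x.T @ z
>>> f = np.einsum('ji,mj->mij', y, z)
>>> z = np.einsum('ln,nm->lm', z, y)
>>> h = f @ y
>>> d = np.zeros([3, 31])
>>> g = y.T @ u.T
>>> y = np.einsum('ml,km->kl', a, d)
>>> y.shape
(3, 11)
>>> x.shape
(3, 11)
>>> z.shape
(3, 31)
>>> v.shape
(3, 11)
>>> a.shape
(31, 11)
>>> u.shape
(31, 3)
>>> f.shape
(3, 31, 3)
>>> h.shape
(3, 31, 31)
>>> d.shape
(3, 31)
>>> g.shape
(31, 31)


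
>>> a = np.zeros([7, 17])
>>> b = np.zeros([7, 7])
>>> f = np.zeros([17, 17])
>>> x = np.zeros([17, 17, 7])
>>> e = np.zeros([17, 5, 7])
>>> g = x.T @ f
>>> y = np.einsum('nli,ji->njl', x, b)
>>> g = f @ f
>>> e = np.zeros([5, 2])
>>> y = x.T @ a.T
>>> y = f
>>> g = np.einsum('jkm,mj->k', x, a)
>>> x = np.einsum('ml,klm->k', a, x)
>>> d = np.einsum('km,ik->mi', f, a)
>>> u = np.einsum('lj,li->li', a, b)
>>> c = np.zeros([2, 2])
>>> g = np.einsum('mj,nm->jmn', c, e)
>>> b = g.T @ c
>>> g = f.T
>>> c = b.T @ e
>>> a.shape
(7, 17)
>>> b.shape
(5, 2, 2)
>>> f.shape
(17, 17)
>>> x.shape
(17,)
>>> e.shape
(5, 2)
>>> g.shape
(17, 17)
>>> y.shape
(17, 17)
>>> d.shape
(17, 7)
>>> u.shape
(7, 7)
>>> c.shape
(2, 2, 2)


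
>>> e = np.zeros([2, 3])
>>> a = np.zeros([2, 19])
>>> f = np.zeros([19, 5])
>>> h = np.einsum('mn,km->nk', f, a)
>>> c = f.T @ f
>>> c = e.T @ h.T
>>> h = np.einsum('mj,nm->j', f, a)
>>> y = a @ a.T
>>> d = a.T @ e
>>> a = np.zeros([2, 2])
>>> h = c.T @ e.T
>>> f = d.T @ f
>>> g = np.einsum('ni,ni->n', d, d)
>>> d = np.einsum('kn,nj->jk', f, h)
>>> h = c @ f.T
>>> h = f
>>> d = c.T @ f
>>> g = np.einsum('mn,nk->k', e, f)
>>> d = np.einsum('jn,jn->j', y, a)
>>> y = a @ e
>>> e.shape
(2, 3)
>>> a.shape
(2, 2)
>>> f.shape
(3, 5)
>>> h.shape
(3, 5)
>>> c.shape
(3, 5)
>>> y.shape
(2, 3)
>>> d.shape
(2,)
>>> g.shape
(5,)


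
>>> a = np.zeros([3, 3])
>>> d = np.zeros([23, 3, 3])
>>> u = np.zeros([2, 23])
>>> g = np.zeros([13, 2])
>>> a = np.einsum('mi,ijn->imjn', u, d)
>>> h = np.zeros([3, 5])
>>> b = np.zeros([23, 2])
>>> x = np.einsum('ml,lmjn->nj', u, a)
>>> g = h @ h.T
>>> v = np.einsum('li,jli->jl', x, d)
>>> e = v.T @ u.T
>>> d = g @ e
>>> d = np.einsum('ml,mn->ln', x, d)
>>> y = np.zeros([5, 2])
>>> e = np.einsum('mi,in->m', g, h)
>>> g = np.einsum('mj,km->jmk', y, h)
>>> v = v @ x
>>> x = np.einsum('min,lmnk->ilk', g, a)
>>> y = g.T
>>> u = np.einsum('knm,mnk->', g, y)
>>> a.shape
(23, 2, 3, 3)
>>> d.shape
(3, 2)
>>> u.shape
()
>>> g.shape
(2, 5, 3)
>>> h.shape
(3, 5)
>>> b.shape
(23, 2)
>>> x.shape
(5, 23, 3)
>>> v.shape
(23, 3)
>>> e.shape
(3,)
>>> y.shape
(3, 5, 2)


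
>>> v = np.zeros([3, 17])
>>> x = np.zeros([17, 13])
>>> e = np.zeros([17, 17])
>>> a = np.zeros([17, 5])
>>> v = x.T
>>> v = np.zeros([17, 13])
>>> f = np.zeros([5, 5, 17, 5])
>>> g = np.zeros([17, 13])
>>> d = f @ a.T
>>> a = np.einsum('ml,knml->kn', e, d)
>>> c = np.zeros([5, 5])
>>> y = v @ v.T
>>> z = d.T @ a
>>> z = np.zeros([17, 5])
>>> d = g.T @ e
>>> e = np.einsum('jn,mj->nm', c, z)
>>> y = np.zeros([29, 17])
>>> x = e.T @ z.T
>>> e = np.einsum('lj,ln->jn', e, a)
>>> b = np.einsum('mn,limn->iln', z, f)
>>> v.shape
(17, 13)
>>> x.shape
(17, 17)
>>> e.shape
(17, 5)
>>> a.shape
(5, 5)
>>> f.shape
(5, 5, 17, 5)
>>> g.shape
(17, 13)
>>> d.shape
(13, 17)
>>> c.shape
(5, 5)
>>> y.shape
(29, 17)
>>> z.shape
(17, 5)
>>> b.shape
(5, 5, 5)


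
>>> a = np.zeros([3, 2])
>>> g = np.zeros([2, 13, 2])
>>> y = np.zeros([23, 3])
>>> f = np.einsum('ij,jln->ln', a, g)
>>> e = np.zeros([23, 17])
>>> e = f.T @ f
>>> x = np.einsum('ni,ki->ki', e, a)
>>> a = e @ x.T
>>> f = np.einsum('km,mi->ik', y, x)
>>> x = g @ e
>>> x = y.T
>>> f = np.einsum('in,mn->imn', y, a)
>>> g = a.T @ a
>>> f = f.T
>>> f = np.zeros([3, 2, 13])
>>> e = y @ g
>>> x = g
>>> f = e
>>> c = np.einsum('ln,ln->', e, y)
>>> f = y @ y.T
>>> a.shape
(2, 3)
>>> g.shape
(3, 3)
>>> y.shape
(23, 3)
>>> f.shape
(23, 23)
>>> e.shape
(23, 3)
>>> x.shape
(3, 3)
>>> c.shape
()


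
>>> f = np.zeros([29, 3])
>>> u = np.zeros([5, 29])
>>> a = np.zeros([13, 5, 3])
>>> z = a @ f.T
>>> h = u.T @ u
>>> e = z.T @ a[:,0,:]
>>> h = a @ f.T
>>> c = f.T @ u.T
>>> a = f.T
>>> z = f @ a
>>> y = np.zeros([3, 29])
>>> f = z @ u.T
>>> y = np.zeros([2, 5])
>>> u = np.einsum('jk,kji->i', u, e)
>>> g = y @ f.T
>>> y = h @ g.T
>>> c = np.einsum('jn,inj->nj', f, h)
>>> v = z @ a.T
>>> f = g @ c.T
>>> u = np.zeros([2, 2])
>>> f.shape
(2, 5)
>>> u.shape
(2, 2)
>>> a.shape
(3, 29)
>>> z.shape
(29, 29)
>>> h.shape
(13, 5, 29)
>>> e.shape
(29, 5, 3)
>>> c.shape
(5, 29)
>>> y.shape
(13, 5, 2)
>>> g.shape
(2, 29)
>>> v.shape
(29, 3)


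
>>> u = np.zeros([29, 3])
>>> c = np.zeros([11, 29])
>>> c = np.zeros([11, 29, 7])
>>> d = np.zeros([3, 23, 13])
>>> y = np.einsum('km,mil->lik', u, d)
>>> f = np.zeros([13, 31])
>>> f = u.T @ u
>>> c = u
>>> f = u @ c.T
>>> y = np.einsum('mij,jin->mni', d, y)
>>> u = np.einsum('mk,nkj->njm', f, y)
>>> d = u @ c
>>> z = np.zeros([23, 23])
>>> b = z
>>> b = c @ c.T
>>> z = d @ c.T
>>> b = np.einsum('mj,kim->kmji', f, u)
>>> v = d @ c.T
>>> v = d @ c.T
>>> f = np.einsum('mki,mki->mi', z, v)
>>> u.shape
(3, 23, 29)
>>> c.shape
(29, 3)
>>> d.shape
(3, 23, 3)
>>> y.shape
(3, 29, 23)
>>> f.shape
(3, 29)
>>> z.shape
(3, 23, 29)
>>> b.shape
(3, 29, 29, 23)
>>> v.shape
(3, 23, 29)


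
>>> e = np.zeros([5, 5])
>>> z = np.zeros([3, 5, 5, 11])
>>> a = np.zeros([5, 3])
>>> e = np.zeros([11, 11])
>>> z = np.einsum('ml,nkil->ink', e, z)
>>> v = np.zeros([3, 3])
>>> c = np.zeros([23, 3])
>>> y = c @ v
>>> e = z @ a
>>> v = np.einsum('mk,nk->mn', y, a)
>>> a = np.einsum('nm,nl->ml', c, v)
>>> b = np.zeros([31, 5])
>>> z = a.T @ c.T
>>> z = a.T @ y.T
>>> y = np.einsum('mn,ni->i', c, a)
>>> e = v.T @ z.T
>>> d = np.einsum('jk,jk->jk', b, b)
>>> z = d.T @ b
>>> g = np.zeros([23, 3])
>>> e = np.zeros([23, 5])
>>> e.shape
(23, 5)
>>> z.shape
(5, 5)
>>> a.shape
(3, 5)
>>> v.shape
(23, 5)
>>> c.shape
(23, 3)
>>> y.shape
(5,)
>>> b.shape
(31, 5)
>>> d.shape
(31, 5)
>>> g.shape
(23, 3)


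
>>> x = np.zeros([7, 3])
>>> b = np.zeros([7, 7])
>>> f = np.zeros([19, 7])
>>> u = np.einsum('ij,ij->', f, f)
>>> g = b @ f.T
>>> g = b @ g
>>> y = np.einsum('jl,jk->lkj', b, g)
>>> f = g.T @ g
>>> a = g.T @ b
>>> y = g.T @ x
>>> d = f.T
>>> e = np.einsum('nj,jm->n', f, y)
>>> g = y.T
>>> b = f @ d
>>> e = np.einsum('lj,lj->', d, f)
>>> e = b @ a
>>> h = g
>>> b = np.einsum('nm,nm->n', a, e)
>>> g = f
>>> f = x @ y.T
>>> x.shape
(7, 3)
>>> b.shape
(19,)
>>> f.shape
(7, 19)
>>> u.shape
()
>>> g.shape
(19, 19)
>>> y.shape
(19, 3)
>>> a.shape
(19, 7)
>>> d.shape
(19, 19)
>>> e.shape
(19, 7)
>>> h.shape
(3, 19)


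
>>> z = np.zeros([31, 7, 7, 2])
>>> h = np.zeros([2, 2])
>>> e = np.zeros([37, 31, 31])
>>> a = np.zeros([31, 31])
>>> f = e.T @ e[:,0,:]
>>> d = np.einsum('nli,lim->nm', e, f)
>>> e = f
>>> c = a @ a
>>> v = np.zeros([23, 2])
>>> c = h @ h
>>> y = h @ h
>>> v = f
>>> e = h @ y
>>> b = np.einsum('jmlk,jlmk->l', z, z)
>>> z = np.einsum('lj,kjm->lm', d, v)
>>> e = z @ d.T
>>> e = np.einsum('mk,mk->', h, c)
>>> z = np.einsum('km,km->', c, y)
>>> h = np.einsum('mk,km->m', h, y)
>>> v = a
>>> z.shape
()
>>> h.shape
(2,)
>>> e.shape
()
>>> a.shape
(31, 31)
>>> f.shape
(31, 31, 31)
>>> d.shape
(37, 31)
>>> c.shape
(2, 2)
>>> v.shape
(31, 31)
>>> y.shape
(2, 2)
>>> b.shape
(7,)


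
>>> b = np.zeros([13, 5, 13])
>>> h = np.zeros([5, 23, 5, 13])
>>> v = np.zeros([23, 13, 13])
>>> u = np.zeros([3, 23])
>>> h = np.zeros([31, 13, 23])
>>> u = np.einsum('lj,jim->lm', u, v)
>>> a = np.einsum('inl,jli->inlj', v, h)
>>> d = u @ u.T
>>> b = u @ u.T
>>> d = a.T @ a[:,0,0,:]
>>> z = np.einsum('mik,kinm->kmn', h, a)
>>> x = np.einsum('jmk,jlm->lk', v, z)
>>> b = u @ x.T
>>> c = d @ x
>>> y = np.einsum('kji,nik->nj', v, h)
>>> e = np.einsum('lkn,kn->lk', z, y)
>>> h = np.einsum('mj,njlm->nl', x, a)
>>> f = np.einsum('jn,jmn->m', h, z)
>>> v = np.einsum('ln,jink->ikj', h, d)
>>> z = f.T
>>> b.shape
(3, 31)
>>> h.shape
(23, 13)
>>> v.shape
(13, 31, 31)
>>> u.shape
(3, 13)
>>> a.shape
(23, 13, 13, 31)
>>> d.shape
(31, 13, 13, 31)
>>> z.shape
(31,)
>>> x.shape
(31, 13)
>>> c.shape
(31, 13, 13, 13)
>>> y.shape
(31, 13)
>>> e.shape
(23, 31)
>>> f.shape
(31,)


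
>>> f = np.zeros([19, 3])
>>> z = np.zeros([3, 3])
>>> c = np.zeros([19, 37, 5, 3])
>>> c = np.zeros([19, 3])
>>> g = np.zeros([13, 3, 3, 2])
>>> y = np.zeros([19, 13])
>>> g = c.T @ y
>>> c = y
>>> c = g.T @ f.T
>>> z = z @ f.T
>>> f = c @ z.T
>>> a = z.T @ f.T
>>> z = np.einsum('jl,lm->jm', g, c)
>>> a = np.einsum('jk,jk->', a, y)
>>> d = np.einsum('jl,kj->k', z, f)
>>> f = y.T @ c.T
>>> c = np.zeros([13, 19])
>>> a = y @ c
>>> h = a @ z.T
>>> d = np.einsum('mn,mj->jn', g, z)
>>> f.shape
(13, 13)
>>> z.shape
(3, 19)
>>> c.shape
(13, 19)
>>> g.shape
(3, 13)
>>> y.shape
(19, 13)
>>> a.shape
(19, 19)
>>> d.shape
(19, 13)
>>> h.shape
(19, 3)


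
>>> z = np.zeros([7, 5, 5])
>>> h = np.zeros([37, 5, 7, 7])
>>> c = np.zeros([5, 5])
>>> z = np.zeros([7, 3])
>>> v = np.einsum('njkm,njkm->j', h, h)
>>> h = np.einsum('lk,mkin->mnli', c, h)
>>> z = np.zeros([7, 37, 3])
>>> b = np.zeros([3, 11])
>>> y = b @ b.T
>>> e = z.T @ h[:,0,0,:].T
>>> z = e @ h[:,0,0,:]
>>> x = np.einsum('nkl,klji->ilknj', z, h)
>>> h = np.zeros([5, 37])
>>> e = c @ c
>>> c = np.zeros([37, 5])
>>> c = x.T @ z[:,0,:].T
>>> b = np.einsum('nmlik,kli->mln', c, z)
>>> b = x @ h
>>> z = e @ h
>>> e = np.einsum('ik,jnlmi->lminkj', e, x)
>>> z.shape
(5, 37)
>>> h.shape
(5, 37)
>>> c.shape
(5, 3, 37, 7, 3)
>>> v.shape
(5,)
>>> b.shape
(7, 7, 37, 3, 37)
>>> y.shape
(3, 3)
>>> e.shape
(37, 3, 5, 7, 5, 7)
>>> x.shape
(7, 7, 37, 3, 5)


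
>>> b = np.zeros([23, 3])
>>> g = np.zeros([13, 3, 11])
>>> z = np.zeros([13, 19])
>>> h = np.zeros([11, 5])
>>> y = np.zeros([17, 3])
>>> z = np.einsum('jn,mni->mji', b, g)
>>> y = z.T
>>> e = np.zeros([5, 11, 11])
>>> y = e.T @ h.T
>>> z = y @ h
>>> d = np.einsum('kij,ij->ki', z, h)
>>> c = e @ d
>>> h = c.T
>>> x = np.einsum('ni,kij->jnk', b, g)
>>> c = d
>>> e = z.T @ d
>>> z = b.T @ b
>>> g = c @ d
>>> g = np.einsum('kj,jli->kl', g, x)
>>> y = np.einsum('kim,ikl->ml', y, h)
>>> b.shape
(23, 3)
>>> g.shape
(11, 23)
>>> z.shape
(3, 3)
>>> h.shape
(11, 11, 5)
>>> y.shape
(11, 5)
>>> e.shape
(5, 11, 11)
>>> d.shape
(11, 11)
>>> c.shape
(11, 11)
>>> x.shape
(11, 23, 13)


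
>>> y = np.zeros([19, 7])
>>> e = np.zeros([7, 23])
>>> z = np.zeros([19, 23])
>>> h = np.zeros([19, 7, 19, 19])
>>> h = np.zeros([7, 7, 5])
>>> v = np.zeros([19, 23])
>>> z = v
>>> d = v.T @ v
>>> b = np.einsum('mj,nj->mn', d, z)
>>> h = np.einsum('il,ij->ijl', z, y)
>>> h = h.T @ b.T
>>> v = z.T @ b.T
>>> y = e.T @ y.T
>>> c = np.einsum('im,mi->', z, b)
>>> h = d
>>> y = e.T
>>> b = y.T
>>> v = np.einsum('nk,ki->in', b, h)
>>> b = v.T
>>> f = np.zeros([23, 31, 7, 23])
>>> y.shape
(23, 7)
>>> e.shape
(7, 23)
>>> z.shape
(19, 23)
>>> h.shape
(23, 23)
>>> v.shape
(23, 7)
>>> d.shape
(23, 23)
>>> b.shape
(7, 23)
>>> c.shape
()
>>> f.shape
(23, 31, 7, 23)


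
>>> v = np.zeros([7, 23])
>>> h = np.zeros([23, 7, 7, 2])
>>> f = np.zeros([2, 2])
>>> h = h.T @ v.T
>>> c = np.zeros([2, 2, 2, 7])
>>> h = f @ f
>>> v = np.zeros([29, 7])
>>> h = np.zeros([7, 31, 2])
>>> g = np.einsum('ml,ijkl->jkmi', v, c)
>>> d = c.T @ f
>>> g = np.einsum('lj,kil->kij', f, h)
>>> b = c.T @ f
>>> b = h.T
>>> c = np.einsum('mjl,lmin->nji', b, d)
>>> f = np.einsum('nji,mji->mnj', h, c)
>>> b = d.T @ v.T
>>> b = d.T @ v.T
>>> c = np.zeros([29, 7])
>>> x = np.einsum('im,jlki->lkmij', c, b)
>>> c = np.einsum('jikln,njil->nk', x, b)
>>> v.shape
(29, 7)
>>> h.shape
(7, 31, 2)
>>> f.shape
(2, 7, 31)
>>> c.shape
(2, 7)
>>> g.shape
(7, 31, 2)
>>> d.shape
(7, 2, 2, 2)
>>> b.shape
(2, 2, 2, 29)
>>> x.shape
(2, 2, 7, 29, 2)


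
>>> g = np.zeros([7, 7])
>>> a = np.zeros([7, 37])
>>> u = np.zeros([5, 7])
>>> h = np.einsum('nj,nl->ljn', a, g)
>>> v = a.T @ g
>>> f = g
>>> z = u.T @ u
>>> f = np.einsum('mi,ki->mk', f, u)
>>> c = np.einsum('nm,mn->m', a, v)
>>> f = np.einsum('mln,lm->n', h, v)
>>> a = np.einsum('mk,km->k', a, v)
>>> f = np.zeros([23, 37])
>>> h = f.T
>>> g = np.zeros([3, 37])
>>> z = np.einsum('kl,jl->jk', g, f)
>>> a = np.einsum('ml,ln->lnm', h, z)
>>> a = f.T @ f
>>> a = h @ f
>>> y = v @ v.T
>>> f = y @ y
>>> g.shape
(3, 37)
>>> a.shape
(37, 37)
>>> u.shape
(5, 7)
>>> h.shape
(37, 23)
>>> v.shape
(37, 7)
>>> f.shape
(37, 37)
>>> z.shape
(23, 3)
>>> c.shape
(37,)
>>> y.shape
(37, 37)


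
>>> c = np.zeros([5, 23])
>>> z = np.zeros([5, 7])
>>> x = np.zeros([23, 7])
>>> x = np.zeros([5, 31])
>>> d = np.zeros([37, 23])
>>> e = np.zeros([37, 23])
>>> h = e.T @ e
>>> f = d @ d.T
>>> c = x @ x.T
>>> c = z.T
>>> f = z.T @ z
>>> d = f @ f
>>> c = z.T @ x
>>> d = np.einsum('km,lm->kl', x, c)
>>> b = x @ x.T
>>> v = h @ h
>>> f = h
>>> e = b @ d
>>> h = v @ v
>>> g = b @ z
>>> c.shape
(7, 31)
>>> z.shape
(5, 7)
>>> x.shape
(5, 31)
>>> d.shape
(5, 7)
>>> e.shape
(5, 7)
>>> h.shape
(23, 23)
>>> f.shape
(23, 23)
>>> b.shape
(5, 5)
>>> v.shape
(23, 23)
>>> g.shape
(5, 7)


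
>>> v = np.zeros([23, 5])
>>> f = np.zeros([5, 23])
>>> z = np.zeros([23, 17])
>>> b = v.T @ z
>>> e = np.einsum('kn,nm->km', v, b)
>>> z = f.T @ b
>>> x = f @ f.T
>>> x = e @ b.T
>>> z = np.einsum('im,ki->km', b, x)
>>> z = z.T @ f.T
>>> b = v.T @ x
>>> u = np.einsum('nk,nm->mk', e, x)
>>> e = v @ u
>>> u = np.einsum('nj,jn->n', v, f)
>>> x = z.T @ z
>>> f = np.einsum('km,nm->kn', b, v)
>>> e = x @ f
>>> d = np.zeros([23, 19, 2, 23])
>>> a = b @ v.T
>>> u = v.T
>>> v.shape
(23, 5)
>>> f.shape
(5, 23)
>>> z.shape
(17, 5)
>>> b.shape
(5, 5)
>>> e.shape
(5, 23)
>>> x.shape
(5, 5)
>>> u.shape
(5, 23)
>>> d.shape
(23, 19, 2, 23)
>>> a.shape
(5, 23)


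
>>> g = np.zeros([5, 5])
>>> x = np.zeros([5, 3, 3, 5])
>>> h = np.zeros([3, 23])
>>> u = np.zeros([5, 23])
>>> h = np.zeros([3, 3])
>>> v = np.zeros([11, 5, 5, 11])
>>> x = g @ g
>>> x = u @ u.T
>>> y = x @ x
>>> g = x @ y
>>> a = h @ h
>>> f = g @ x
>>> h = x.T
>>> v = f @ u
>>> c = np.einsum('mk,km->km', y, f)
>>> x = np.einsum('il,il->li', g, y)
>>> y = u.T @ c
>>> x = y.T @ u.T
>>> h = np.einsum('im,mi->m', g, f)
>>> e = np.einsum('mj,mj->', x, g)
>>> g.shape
(5, 5)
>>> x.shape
(5, 5)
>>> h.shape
(5,)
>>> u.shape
(5, 23)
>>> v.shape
(5, 23)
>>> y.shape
(23, 5)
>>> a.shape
(3, 3)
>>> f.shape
(5, 5)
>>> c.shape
(5, 5)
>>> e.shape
()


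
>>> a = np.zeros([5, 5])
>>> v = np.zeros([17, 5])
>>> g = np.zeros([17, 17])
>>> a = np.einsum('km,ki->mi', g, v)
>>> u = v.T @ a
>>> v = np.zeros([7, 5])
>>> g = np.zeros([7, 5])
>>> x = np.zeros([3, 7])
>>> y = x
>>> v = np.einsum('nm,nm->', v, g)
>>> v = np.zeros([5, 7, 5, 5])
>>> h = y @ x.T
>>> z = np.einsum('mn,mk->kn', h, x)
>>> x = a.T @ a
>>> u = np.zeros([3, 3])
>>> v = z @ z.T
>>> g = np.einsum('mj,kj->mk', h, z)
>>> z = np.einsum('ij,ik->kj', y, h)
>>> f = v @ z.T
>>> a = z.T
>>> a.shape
(7, 3)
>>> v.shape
(7, 7)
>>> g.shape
(3, 7)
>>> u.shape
(3, 3)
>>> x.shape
(5, 5)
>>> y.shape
(3, 7)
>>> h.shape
(3, 3)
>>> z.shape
(3, 7)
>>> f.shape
(7, 3)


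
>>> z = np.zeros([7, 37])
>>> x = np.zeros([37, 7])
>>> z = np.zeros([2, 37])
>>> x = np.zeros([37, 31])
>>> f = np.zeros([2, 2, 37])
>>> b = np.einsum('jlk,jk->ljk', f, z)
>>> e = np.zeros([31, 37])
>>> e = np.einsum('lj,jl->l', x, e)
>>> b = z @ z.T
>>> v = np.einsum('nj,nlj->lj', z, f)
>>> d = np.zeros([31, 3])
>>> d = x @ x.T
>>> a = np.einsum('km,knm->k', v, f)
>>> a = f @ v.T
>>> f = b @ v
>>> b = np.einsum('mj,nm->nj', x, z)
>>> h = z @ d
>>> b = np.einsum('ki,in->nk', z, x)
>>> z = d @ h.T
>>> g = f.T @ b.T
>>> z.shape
(37, 2)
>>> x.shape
(37, 31)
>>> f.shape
(2, 37)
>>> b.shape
(31, 2)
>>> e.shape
(37,)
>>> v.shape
(2, 37)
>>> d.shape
(37, 37)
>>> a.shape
(2, 2, 2)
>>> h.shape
(2, 37)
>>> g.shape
(37, 31)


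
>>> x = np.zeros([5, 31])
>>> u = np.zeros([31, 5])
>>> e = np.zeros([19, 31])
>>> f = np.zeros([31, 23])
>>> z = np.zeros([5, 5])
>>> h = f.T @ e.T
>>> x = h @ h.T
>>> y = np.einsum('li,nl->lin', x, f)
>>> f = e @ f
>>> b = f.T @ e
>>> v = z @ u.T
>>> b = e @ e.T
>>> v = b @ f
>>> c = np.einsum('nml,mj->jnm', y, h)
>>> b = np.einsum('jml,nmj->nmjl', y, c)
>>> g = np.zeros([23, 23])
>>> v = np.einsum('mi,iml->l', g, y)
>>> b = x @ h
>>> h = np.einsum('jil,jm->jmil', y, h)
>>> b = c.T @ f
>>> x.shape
(23, 23)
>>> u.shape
(31, 5)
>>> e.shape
(19, 31)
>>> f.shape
(19, 23)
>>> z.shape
(5, 5)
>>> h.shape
(23, 19, 23, 31)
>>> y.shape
(23, 23, 31)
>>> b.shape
(23, 23, 23)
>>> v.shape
(31,)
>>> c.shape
(19, 23, 23)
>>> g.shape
(23, 23)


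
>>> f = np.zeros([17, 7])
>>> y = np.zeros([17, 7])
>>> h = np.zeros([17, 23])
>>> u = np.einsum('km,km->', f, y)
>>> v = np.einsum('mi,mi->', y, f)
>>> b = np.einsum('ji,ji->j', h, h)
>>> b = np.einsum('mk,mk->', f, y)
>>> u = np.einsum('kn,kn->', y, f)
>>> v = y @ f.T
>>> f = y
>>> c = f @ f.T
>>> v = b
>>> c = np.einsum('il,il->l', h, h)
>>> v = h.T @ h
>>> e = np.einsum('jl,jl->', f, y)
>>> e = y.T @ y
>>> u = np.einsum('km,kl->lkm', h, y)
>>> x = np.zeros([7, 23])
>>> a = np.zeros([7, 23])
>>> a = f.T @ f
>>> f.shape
(17, 7)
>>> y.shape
(17, 7)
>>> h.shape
(17, 23)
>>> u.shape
(7, 17, 23)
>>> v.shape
(23, 23)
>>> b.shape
()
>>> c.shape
(23,)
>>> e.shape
(7, 7)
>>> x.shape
(7, 23)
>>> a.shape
(7, 7)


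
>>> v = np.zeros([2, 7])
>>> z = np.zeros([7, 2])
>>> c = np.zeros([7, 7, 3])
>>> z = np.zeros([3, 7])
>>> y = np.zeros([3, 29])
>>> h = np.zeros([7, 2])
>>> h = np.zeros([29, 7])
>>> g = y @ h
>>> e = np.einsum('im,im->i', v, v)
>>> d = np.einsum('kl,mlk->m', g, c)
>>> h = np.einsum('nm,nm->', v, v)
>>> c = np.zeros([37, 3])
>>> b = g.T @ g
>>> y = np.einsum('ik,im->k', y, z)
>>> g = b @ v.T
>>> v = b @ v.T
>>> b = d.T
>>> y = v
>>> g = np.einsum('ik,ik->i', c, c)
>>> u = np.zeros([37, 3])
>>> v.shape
(7, 2)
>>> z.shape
(3, 7)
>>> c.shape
(37, 3)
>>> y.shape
(7, 2)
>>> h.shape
()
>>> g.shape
(37,)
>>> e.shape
(2,)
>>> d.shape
(7,)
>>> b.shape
(7,)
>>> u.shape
(37, 3)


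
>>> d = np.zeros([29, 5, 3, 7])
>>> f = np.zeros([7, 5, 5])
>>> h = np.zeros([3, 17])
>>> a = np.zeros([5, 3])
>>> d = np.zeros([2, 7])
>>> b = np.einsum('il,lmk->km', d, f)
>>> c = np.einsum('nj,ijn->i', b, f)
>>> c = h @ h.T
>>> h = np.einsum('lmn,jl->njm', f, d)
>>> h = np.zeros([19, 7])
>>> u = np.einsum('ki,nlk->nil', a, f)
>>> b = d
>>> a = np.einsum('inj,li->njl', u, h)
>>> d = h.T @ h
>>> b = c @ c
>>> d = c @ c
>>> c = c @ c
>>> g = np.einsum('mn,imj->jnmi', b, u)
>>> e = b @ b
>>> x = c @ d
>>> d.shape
(3, 3)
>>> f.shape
(7, 5, 5)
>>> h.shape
(19, 7)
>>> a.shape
(3, 5, 19)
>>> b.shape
(3, 3)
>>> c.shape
(3, 3)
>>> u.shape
(7, 3, 5)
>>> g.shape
(5, 3, 3, 7)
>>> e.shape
(3, 3)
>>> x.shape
(3, 3)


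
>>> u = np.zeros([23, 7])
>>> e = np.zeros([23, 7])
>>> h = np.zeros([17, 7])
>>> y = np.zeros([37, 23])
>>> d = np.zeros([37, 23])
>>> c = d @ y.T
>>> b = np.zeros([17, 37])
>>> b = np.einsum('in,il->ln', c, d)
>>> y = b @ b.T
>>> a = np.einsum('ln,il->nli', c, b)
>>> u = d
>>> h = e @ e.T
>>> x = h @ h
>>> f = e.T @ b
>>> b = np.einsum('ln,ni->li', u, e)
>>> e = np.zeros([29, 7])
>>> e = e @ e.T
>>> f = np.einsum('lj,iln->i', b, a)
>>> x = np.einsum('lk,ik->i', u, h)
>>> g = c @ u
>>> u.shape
(37, 23)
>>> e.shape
(29, 29)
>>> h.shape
(23, 23)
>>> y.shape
(23, 23)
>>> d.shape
(37, 23)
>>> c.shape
(37, 37)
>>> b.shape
(37, 7)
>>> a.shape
(37, 37, 23)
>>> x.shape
(23,)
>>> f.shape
(37,)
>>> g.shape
(37, 23)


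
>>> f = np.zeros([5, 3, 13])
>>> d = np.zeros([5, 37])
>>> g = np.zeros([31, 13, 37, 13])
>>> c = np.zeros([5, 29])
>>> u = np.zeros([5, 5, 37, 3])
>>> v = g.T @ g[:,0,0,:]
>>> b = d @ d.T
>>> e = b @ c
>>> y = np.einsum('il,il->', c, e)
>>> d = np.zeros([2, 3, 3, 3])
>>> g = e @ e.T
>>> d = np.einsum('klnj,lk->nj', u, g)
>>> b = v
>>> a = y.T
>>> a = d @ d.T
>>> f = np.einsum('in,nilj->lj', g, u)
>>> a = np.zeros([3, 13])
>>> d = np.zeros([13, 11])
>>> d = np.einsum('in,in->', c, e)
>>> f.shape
(37, 3)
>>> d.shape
()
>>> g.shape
(5, 5)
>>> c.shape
(5, 29)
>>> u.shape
(5, 5, 37, 3)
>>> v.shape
(13, 37, 13, 13)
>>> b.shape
(13, 37, 13, 13)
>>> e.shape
(5, 29)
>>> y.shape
()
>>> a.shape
(3, 13)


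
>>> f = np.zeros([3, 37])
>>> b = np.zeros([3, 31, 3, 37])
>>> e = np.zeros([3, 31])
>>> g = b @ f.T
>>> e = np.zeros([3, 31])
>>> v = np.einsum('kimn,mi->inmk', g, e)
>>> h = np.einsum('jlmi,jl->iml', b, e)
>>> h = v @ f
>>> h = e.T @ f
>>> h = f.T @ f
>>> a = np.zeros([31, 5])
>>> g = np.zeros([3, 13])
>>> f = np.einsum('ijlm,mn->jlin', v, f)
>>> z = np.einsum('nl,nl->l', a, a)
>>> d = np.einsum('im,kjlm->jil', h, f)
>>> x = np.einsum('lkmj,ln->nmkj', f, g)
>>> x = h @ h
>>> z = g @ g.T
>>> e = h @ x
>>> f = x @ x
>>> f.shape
(37, 37)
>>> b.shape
(3, 31, 3, 37)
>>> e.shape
(37, 37)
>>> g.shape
(3, 13)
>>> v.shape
(31, 3, 3, 3)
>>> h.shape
(37, 37)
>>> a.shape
(31, 5)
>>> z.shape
(3, 3)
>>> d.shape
(3, 37, 31)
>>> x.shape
(37, 37)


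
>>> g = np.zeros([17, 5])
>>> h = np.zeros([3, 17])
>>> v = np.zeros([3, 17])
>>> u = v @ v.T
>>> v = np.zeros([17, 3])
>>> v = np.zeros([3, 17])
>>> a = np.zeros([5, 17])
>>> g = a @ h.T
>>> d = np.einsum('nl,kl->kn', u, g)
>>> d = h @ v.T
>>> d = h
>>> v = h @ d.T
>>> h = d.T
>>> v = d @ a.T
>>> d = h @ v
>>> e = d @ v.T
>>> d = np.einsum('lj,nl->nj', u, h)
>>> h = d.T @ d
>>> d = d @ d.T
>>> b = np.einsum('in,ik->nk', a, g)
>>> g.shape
(5, 3)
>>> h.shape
(3, 3)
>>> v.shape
(3, 5)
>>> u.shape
(3, 3)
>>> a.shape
(5, 17)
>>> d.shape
(17, 17)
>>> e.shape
(17, 3)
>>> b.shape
(17, 3)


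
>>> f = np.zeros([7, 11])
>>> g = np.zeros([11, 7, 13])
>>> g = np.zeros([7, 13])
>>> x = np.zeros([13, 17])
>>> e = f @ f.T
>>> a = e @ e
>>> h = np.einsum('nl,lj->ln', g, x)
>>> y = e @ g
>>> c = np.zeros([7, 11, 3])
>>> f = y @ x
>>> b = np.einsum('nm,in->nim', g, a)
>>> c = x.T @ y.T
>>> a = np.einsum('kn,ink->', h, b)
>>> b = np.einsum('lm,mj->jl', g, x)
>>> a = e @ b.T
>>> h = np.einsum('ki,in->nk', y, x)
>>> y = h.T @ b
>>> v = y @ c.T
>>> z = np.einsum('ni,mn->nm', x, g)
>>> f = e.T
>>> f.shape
(7, 7)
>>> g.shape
(7, 13)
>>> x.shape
(13, 17)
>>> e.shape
(7, 7)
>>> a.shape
(7, 17)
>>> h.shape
(17, 7)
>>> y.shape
(7, 7)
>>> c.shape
(17, 7)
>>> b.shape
(17, 7)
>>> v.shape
(7, 17)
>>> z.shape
(13, 7)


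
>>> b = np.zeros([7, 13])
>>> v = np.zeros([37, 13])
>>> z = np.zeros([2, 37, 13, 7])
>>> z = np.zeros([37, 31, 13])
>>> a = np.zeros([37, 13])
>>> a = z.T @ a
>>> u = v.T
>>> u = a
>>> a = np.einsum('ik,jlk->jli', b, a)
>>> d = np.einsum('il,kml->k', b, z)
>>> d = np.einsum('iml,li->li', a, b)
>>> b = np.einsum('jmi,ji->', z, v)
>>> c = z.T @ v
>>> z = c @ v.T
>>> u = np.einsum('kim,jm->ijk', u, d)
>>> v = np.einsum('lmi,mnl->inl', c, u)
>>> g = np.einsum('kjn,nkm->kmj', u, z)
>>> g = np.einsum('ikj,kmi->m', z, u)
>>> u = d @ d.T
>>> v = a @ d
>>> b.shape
()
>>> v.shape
(13, 31, 13)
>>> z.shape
(13, 31, 37)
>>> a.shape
(13, 31, 7)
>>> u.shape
(7, 7)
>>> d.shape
(7, 13)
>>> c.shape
(13, 31, 13)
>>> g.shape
(7,)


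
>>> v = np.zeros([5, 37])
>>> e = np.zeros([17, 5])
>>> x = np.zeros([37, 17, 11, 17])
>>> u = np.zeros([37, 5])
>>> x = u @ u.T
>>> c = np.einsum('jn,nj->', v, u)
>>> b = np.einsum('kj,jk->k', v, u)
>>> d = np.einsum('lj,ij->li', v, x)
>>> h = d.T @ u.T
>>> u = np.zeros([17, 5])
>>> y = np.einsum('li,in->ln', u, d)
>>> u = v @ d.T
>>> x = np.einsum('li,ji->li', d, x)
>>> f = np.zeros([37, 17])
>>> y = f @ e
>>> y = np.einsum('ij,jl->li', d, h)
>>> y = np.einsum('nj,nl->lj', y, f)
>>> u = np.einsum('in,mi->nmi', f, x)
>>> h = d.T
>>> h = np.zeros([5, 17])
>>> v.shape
(5, 37)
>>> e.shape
(17, 5)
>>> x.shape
(5, 37)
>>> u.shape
(17, 5, 37)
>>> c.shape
()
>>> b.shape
(5,)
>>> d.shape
(5, 37)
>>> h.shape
(5, 17)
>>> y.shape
(17, 5)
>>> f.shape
(37, 17)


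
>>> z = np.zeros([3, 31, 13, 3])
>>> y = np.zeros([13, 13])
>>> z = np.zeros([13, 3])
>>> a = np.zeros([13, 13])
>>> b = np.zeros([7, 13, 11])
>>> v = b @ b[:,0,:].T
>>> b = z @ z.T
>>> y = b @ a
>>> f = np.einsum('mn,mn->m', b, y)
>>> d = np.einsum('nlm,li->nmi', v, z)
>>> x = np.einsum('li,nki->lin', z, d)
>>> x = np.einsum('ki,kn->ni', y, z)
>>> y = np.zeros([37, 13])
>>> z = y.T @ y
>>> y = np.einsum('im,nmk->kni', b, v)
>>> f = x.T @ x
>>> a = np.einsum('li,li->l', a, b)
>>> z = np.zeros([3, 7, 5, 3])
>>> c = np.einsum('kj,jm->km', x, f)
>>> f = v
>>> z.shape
(3, 7, 5, 3)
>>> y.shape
(7, 7, 13)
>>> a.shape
(13,)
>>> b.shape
(13, 13)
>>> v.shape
(7, 13, 7)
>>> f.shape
(7, 13, 7)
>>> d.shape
(7, 7, 3)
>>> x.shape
(3, 13)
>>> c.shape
(3, 13)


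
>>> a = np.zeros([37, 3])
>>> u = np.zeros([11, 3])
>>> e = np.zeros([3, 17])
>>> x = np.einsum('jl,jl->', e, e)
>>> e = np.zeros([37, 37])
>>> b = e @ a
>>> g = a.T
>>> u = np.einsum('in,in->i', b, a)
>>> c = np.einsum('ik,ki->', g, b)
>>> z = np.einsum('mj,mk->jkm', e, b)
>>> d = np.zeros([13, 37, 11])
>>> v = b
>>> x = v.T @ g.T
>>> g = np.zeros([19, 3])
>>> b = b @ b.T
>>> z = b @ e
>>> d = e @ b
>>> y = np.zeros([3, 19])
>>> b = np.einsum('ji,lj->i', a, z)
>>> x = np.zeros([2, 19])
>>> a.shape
(37, 3)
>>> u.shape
(37,)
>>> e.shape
(37, 37)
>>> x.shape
(2, 19)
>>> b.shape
(3,)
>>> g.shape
(19, 3)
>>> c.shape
()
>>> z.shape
(37, 37)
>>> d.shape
(37, 37)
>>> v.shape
(37, 3)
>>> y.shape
(3, 19)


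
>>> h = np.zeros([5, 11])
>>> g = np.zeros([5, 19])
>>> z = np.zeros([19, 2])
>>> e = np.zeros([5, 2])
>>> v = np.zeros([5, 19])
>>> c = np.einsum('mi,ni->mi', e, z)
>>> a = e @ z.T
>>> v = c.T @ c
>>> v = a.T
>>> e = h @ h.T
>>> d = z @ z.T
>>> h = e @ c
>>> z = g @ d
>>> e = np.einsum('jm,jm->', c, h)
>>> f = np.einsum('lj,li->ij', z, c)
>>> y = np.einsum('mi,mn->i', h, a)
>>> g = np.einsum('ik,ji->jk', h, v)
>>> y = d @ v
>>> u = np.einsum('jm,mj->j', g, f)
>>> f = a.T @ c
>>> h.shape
(5, 2)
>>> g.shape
(19, 2)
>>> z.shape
(5, 19)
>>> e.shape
()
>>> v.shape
(19, 5)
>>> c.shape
(5, 2)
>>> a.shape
(5, 19)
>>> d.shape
(19, 19)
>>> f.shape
(19, 2)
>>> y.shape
(19, 5)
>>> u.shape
(19,)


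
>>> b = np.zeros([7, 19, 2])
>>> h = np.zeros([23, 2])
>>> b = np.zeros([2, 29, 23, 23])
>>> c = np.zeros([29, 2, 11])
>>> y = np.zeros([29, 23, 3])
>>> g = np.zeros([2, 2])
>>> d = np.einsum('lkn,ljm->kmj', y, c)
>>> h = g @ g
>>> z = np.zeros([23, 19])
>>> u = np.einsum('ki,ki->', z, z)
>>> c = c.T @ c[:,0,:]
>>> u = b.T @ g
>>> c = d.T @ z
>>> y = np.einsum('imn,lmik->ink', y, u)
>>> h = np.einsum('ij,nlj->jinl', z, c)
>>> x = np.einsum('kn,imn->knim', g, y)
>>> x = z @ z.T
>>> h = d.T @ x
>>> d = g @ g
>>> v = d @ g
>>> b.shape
(2, 29, 23, 23)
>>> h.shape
(2, 11, 23)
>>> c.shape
(2, 11, 19)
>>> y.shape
(29, 3, 2)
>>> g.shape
(2, 2)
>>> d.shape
(2, 2)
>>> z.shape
(23, 19)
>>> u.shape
(23, 23, 29, 2)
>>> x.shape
(23, 23)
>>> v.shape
(2, 2)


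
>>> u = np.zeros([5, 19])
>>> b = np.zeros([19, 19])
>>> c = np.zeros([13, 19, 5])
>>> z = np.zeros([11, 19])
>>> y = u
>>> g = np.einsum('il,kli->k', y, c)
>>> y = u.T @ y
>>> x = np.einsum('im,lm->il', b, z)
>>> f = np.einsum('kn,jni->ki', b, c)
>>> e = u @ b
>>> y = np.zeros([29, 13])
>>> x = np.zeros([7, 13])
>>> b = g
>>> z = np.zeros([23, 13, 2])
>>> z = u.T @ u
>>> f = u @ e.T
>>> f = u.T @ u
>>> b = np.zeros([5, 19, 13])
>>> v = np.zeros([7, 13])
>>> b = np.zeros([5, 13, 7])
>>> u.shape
(5, 19)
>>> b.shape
(5, 13, 7)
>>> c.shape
(13, 19, 5)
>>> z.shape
(19, 19)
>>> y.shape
(29, 13)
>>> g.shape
(13,)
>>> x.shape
(7, 13)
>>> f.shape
(19, 19)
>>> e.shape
(5, 19)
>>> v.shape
(7, 13)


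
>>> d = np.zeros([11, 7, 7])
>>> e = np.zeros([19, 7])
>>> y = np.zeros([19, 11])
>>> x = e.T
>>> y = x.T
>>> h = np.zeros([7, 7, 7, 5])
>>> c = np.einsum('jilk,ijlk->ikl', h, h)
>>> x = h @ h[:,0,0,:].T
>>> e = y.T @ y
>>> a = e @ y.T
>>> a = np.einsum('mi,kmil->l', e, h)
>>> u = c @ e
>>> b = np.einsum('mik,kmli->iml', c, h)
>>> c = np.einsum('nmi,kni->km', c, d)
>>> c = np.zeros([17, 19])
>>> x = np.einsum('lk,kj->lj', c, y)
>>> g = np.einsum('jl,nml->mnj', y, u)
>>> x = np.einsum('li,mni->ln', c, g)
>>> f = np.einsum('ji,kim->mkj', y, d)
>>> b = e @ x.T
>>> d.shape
(11, 7, 7)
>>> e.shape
(7, 7)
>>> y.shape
(19, 7)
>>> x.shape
(17, 7)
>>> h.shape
(7, 7, 7, 5)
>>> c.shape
(17, 19)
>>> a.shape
(5,)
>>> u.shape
(7, 5, 7)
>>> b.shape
(7, 17)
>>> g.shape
(5, 7, 19)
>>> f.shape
(7, 11, 19)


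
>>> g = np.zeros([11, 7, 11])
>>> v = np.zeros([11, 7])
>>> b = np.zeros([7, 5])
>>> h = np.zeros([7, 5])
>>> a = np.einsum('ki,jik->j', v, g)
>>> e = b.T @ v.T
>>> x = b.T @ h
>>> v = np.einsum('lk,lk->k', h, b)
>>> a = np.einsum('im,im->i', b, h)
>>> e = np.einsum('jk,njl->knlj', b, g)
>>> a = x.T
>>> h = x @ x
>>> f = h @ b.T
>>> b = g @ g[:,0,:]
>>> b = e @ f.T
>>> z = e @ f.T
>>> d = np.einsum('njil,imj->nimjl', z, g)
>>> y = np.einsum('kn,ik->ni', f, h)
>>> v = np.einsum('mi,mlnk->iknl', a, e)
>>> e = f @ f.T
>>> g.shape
(11, 7, 11)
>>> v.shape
(5, 7, 11, 11)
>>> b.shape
(5, 11, 11, 5)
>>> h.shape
(5, 5)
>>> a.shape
(5, 5)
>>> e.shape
(5, 5)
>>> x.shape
(5, 5)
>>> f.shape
(5, 7)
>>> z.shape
(5, 11, 11, 5)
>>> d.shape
(5, 11, 7, 11, 5)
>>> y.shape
(7, 5)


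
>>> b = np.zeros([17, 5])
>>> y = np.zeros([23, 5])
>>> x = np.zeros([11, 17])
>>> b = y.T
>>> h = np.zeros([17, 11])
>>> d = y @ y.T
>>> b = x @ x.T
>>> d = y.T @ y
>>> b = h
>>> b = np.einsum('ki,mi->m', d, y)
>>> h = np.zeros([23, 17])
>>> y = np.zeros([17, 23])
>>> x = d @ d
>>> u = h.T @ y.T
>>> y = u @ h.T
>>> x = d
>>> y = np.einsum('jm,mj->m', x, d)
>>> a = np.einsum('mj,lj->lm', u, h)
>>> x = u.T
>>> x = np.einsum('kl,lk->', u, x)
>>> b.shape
(23,)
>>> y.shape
(5,)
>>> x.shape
()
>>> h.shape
(23, 17)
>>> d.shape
(5, 5)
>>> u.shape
(17, 17)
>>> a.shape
(23, 17)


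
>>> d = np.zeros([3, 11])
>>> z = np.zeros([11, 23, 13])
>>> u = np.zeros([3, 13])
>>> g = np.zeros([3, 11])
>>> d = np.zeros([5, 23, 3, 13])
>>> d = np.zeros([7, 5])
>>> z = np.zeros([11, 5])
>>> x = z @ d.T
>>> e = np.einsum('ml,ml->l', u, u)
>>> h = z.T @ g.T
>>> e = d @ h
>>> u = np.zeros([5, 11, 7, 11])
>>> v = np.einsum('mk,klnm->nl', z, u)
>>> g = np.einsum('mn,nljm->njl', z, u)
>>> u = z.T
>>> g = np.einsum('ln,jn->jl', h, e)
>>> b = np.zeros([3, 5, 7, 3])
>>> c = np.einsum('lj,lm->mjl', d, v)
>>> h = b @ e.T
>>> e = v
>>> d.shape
(7, 5)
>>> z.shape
(11, 5)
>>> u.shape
(5, 11)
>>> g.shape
(7, 5)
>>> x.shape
(11, 7)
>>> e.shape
(7, 11)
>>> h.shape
(3, 5, 7, 7)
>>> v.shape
(7, 11)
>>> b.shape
(3, 5, 7, 3)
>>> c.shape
(11, 5, 7)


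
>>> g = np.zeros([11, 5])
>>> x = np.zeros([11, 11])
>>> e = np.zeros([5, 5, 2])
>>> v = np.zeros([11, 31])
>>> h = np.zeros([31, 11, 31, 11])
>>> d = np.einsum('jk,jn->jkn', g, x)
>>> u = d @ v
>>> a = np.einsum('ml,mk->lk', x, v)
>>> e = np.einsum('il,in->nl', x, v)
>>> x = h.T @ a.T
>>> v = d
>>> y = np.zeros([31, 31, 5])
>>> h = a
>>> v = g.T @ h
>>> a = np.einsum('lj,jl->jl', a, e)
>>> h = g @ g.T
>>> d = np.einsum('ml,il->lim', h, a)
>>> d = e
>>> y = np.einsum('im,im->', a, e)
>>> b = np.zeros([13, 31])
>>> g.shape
(11, 5)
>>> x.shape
(11, 31, 11, 11)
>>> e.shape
(31, 11)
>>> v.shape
(5, 31)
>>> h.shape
(11, 11)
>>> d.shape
(31, 11)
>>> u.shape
(11, 5, 31)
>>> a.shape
(31, 11)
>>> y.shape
()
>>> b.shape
(13, 31)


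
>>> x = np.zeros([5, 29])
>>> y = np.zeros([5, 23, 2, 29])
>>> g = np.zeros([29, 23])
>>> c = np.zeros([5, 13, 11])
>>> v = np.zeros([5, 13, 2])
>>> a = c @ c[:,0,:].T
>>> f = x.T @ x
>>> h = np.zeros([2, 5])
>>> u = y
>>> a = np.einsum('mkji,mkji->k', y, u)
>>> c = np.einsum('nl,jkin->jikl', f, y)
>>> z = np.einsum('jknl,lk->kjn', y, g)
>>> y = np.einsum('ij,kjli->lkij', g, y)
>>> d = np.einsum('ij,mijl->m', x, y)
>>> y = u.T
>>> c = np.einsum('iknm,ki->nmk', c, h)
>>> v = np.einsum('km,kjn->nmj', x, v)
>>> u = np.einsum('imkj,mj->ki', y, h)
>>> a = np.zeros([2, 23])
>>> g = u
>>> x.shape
(5, 29)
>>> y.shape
(29, 2, 23, 5)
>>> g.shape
(23, 29)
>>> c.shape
(23, 29, 2)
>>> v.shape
(2, 29, 13)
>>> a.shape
(2, 23)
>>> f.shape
(29, 29)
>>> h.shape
(2, 5)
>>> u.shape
(23, 29)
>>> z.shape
(23, 5, 2)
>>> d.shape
(2,)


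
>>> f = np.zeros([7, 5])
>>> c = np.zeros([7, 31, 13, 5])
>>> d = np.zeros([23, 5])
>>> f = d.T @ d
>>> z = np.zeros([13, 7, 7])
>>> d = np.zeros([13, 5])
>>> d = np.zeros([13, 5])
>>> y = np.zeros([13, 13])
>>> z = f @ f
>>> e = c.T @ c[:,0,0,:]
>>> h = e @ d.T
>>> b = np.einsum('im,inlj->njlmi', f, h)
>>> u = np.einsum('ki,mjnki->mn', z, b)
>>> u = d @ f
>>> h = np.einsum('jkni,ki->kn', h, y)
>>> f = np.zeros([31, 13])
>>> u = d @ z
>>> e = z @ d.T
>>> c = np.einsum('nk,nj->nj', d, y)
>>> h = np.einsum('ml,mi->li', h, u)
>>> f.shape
(31, 13)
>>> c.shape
(13, 13)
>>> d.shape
(13, 5)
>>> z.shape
(5, 5)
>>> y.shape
(13, 13)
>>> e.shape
(5, 13)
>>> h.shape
(31, 5)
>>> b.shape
(13, 13, 31, 5, 5)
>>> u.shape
(13, 5)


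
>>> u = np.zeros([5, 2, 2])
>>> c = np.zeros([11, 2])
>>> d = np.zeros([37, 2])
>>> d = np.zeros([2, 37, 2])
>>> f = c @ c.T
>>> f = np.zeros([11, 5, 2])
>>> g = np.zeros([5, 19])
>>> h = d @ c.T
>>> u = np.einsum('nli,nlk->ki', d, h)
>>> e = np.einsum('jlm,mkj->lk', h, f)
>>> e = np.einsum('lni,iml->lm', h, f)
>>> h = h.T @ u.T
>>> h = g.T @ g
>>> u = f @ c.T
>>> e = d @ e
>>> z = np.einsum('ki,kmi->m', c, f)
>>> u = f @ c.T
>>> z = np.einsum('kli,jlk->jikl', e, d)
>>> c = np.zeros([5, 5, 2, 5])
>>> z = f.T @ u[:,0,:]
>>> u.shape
(11, 5, 11)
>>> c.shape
(5, 5, 2, 5)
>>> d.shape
(2, 37, 2)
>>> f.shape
(11, 5, 2)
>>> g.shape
(5, 19)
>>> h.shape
(19, 19)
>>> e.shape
(2, 37, 5)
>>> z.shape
(2, 5, 11)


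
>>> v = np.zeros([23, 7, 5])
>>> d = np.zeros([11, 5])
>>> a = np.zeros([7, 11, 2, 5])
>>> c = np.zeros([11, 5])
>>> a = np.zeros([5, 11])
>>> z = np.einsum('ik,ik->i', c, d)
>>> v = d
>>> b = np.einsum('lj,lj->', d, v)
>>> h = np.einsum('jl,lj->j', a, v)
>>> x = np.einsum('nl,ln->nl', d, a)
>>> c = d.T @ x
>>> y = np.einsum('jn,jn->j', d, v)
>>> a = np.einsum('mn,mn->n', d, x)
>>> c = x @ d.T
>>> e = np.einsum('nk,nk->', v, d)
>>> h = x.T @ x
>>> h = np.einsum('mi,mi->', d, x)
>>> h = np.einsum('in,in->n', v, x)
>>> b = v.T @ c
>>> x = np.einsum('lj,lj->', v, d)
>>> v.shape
(11, 5)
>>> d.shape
(11, 5)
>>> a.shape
(5,)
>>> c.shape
(11, 11)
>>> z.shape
(11,)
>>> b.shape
(5, 11)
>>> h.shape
(5,)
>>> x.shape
()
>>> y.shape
(11,)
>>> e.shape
()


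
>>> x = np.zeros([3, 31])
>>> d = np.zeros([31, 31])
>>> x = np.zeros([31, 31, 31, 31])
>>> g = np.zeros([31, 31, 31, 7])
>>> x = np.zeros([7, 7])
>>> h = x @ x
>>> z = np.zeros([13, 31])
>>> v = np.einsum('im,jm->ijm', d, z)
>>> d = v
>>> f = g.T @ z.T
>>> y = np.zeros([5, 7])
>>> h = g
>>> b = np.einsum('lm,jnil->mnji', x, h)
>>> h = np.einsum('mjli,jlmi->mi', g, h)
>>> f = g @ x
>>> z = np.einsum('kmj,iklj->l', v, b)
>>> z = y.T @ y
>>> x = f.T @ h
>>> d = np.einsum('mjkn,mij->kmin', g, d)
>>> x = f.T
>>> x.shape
(7, 31, 31, 31)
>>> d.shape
(31, 31, 13, 7)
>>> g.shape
(31, 31, 31, 7)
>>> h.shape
(31, 7)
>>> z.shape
(7, 7)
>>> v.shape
(31, 13, 31)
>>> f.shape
(31, 31, 31, 7)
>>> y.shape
(5, 7)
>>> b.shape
(7, 31, 31, 31)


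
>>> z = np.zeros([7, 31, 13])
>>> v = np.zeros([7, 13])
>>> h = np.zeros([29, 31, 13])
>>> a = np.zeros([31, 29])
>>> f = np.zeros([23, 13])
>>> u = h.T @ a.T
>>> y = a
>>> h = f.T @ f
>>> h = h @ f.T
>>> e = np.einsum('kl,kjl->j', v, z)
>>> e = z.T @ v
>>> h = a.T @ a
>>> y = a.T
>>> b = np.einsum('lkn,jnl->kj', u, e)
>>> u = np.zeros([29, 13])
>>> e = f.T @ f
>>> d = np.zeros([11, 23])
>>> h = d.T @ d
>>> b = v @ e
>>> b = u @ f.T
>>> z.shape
(7, 31, 13)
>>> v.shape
(7, 13)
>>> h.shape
(23, 23)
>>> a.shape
(31, 29)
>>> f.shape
(23, 13)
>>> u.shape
(29, 13)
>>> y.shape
(29, 31)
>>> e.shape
(13, 13)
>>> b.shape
(29, 23)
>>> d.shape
(11, 23)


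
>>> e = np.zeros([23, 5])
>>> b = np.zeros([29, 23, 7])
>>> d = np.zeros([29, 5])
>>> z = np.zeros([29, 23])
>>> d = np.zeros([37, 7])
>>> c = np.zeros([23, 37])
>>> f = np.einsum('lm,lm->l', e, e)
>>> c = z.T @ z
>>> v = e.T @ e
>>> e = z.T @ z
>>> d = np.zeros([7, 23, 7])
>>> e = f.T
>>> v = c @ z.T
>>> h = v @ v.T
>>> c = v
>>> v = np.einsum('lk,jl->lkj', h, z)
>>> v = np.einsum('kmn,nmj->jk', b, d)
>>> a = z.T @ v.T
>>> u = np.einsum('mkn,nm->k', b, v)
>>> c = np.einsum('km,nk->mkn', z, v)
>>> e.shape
(23,)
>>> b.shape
(29, 23, 7)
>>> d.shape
(7, 23, 7)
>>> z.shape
(29, 23)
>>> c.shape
(23, 29, 7)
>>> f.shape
(23,)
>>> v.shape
(7, 29)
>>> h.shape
(23, 23)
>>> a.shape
(23, 7)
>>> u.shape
(23,)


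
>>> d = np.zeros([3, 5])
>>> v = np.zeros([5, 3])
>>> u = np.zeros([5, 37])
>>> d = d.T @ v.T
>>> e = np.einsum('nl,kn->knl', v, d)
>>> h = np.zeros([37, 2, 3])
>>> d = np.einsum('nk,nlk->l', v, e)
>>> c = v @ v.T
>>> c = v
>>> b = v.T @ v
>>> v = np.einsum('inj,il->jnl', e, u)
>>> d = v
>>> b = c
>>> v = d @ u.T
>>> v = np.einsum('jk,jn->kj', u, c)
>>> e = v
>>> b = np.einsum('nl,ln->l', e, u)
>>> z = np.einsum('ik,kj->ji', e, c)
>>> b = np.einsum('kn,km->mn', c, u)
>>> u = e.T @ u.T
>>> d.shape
(3, 5, 37)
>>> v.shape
(37, 5)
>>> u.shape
(5, 5)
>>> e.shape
(37, 5)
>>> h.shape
(37, 2, 3)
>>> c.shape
(5, 3)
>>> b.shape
(37, 3)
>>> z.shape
(3, 37)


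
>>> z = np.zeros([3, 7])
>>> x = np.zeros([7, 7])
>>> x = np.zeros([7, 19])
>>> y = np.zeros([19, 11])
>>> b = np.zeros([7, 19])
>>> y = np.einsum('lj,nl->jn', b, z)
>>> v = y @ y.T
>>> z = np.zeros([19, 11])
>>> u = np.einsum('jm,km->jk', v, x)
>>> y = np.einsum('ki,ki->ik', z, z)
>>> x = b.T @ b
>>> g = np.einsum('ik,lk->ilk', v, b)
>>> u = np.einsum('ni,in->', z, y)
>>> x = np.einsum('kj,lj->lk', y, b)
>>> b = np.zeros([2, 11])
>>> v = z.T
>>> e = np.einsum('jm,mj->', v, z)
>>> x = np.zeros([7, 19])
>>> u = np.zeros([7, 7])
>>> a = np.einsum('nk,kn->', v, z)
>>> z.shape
(19, 11)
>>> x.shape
(7, 19)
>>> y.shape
(11, 19)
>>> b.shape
(2, 11)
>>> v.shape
(11, 19)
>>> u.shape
(7, 7)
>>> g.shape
(19, 7, 19)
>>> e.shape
()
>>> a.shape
()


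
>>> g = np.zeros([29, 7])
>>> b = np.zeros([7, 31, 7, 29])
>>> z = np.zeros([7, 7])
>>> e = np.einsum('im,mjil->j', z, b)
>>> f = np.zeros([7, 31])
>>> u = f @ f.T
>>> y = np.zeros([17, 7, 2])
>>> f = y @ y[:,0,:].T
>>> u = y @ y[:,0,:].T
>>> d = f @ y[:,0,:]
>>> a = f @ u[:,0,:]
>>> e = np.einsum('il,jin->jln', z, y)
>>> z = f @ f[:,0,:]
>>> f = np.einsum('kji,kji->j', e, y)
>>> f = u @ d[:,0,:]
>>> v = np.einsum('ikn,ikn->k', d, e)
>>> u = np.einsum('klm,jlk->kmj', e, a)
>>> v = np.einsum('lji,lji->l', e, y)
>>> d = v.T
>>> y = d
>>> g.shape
(29, 7)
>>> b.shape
(7, 31, 7, 29)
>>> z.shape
(17, 7, 17)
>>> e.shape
(17, 7, 2)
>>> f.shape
(17, 7, 2)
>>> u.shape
(17, 2, 17)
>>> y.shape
(17,)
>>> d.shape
(17,)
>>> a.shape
(17, 7, 17)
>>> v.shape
(17,)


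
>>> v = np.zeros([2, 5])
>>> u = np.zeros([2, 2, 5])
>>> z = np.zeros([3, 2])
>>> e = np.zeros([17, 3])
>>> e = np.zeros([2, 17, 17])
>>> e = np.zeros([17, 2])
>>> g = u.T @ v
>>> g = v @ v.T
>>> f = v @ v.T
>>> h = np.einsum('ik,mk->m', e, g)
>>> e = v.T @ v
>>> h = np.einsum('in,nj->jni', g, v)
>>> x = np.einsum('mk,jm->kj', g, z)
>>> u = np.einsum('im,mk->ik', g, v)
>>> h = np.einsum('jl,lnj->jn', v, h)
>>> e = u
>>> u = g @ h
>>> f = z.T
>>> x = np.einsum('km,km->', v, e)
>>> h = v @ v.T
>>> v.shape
(2, 5)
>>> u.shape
(2, 2)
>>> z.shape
(3, 2)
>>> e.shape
(2, 5)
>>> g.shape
(2, 2)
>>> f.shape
(2, 3)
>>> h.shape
(2, 2)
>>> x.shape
()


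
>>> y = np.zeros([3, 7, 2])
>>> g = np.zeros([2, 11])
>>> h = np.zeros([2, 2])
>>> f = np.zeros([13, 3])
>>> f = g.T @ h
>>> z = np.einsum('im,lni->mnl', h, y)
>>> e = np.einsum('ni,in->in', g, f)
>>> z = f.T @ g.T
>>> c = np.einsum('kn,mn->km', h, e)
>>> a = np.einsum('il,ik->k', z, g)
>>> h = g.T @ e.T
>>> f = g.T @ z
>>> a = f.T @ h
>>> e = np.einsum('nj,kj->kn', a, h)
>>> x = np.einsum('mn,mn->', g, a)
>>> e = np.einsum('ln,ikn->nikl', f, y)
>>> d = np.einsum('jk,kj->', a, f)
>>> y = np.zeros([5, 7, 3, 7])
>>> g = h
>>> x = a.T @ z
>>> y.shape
(5, 7, 3, 7)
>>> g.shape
(11, 11)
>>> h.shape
(11, 11)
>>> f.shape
(11, 2)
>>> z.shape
(2, 2)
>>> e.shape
(2, 3, 7, 11)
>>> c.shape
(2, 11)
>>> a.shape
(2, 11)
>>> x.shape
(11, 2)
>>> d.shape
()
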